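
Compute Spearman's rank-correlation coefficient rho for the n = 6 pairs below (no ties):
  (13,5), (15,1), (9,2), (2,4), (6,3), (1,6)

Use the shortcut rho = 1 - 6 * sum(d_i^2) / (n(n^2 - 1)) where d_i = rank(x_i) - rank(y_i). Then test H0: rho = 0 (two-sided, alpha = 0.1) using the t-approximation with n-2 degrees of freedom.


Step 1: Rank x and y separately (midranks; no ties here).
rank(x): 13->5, 15->6, 9->4, 2->2, 6->3, 1->1
rank(y): 5->5, 1->1, 2->2, 4->4, 3->3, 6->6
Step 2: d_i = R_x(i) - R_y(i); compute d_i^2.
  (5-5)^2=0, (6-1)^2=25, (4-2)^2=4, (2-4)^2=4, (3-3)^2=0, (1-6)^2=25
sum(d^2) = 58.
Step 3: rho = 1 - 6*58 / (6*(6^2 - 1)) = 1 - 348/210 = -0.657143.
Step 4: Under H0, t = rho * sqrt((n-2)/(1-rho^2)) = -1.7436 ~ t(4).
Step 5: Two-sided p-value from the t-distribution with 4 df = 0.156175.
Step 6: alpha = 0.1. fail to reject H0.

rho = -0.6571, p = 0.156175, fail to reject H0 at alpha = 0.1.


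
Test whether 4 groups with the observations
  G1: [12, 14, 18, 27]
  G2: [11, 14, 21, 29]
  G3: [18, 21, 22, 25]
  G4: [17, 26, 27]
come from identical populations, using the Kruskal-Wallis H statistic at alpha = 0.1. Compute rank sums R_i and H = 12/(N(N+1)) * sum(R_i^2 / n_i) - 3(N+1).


Step 1: Combine all N = 15 observations and assign midranks.
sorted (value, group, rank): (11,G2,1), (12,G1,2), (14,G1,3.5), (14,G2,3.5), (17,G4,5), (18,G1,6.5), (18,G3,6.5), (21,G2,8.5), (21,G3,8.5), (22,G3,10), (25,G3,11), (26,G4,12), (27,G1,13.5), (27,G4,13.5), (29,G2,15)
Step 2: Sum ranks within each group.
R_1 = 25.5 (n_1 = 4)
R_2 = 28 (n_2 = 4)
R_3 = 36 (n_3 = 4)
R_4 = 30.5 (n_4 = 3)
Step 3: H = 12/(N(N+1)) * sum(R_i^2/n_i) - 3(N+1)
     = 12/(15*16) * (25.5^2/4 + 28^2/4 + 36^2/4 + 30.5^2/3) - 3*16
     = 0.050000 * 992.646 - 48
     = 1.632292.
Step 4: Ties present; correction factor C = 1 - 24/(15^3 - 15) = 0.992857. Corrected H = 1.632292 / 0.992857 = 1.644035.
Step 5: Under H0, H ~ chi^2(3); p-value = 0.649447.
Step 6: alpha = 0.1. fail to reject H0.

H = 1.6440, df = 3, p = 0.649447, fail to reject H0.


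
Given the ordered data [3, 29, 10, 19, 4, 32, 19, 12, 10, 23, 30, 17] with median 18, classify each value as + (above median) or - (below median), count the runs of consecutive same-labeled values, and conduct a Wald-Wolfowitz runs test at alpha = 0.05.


Step 1: Compute median = 18; label A = above, B = below.
Labels in order: BABABAABBAAB  (n_A = 6, n_B = 6)
Step 2: Count runs R = 9.
Step 3: Under H0 (random ordering), E[R] = 2*n_A*n_B/(n_A+n_B) + 1 = 2*6*6/12 + 1 = 7.0000.
        Var[R] = 2*n_A*n_B*(2*n_A*n_B - n_A - n_B) / ((n_A+n_B)^2 * (n_A+n_B-1)) = 4320/1584 = 2.7273.
        SD[R] = 1.6514.
Step 4: Continuity-corrected z = (R - 0.5 - E[R]) / SD[R] = (9 - 0.5 - 7.0000) / 1.6514 = 0.9083.
Step 5: Two-sided p-value via normal approximation = 2*(1 - Phi(|z|)) = 0.363722.
Step 6: alpha = 0.05. fail to reject H0.

R = 9, z = 0.9083, p = 0.363722, fail to reject H0.


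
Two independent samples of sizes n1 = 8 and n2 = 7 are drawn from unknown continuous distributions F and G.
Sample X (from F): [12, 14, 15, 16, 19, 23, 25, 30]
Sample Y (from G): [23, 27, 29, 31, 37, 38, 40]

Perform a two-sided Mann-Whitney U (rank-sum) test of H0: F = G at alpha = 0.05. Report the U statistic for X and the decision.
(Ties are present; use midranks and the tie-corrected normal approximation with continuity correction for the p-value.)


Step 1: Combine and sort all 15 observations; assign midranks.
sorted (value, group): (12,X), (14,X), (15,X), (16,X), (19,X), (23,X), (23,Y), (25,X), (27,Y), (29,Y), (30,X), (31,Y), (37,Y), (38,Y), (40,Y)
ranks: 12->1, 14->2, 15->3, 16->4, 19->5, 23->6.5, 23->6.5, 25->8, 27->9, 29->10, 30->11, 31->12, 37->13, 38->14, 40->15
Step 2: Rank sum for X: R1 = 1 + 2 + 3 + 4 + 5 + 6.5 + 8 + 11 = 40.5.
Step 3: U_X = R1 - n1(n1+1)/2 = 40.5 - 8*9/2 = 40.5 - 36 = 4.5.
       U_Y = n1*n2 - U_X = 56 - 4.5 = 51.5.
Step 4: Ties are present, so use the tie-corrected normal approximation (with continuity correction) for the p-value.
Step 5: p-value = 0.007719; compare to alpha = 0.05. reject H0.

U_X = 4.5, p = 0.007719, reject H0 at alpha = 0.05.


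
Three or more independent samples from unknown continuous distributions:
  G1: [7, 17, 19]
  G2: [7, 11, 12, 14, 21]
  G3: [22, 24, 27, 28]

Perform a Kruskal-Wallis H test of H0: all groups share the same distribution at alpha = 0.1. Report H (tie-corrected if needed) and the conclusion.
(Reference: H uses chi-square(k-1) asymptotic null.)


Step 1: Combine all N = 12 observations and assign midranks.
sorted (value, group, rank): (7,G1,1.5), (7,G2,1.5), (11,G2,3), (12,G2,4), (14,G2,5), (17,G1,6), (19,G1,7), (21,G2,8), (22,G3,9), (24,G3,10), (27,G3,11), (28,G3,12)
Step 2: Sum ranks within each group.
R_1 = 14.5 (n_1 = 3)
R_2 = 21.5 (n_2 = 5)
R_3 = 42 (n_3 = 4)
Step 3: H = 12/(N(N+1)) * sum(R_i^2/n_i) - 3(N+1)
     = 12/(12*13) * (14.5^2/3 + 21.5^2/5 + 42^2/4) - 3*13
     = 0.076923 * 603.533 - 39
     = 7.425641.
Step 4: Ties present; correction factor C = 1 - 6/(12^3 - 12) = 0.996503. Corrected H = 7.425641 / 0.996503 = 7.451696.
Step 5: Under H0, H ~ chi^2(2); p-value = 0.024093.
Step 6: alpha = 0.1. reject H0.

H = 7.4517, df = 2, p = 0.024093, reject H0.


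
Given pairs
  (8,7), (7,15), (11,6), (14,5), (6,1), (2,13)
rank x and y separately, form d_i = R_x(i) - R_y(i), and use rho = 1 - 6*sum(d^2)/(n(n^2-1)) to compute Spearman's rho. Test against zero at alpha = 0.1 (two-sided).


Step 1: Rank x and y separately (midranks; no ties here).
rank(x): 8->4, 7->3, 11->5, 14->6, 6->2, 2->1
rank(y): 7->4, 15->6, 6->3, 5->2, 1->1, 13->5
Step 2: d_i = R_x(i) - R_y(i); compute d_i^2.
  (4-4)^2=0, (3-6)^2=9, (5-3)^2=4, (6-2)^2=16, (2-1)^2=1, (1-5)^2=16
sum(d^2) = 46.
Step 3: rho = 1 - 6*46 / (6*(6^2 - 1)) = 1 - 276/210 = -0.314286.
Step 4: Under H0, t = rho * sqrt((n-2)/(1-rho^2)) = -0.6621 ~ t(4).
Step 5: Two-sided p-value from the t-distribution with 4 df = 0.544093.
Step 6: alpha = 0.1. fail to reject H0.

rho = -0.3143, p = 0.544093, fail to reject H0 at alpha = 0.1.


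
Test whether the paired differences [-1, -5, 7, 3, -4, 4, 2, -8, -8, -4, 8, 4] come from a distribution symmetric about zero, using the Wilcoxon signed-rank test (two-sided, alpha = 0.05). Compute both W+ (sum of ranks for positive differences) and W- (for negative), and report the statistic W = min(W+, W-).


Step 1: Drop any zero differences (none here) and take |d_i|.
|d| = [1, 5, 7, 3, 4, 4, 2, 8, 8, 4, 8, 4]
Step 2: Midrank |d_i| (ties get averaged ranks).
ranks: |1|->1, |5|->8, |7|->9, |3|->3, |4|->5.5, |4|->5.5, |2|->2, |8|->11, |8|->11, |4|->5.5, |8|->11, |4|->5.5
Step 3: Attach original signs; sum ranks with positive sign and with negative sign.
W+ = 9 + 3 + 5.5 + 2 + 11 + 5.5 = 36
W- = 1 + 8 + 5.5 + 11 + 11 + 5.5 = 42
(Check: W+ + W- = 78 should equal n(n+1)/2 = 78.)
Step 4: Test statistic W = min(W+, W-) = 36.
Step 5: Ties in |d|, so use the tie-corrected normal approximation.
        E[W] = n(n+1)/4 = 12*13/4 = 39.
        Tie groups: |d|=4 (t=4), |d|=8 (t=3); sum(t^3 - t) = 84.
        Var[W] = n(n+1)(2n+1)/24 - sum(t^3-t)/48 = 3900/24 - 84/48 = 160.75.
        z = (W - E[W]) / sqrt(Var[W]) = (36 - 39) / 12.6787 = -0.2366.
        Two-sided p = 2*Phi(z) = 0.812954.
Step 6: alpha = 0.05. fail to reject H0.

W+ = 36, W- = 42, W = min = 36, p = 0.812954, fail to reject H0.


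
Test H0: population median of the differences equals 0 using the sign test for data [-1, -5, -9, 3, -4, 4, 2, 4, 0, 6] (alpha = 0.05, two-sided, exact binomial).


Step 1: Discard zero differences. Original n = 10; n_eff = number of nonzero differences = 9.
Nonzero differences (with sign): -1, -5, -9, +3, -4, +4, +2, +4, +6
Step 2: Count signs: positive = 5, negative = 4.
Step 3: Under H0: P(positive) = 0.5, so the number of positives S ~ Bin(9, 0.5).
Step 4: Two-sided exact p-value = sum of Bin(9,0.5) probabilities at or below the observed probability = 1.000000.
Step 5: alpha = 0.05. fail to reject H0.

n_eff = 9, pos = 5, neg = 4, p = 1.000000, fail to reject H0.


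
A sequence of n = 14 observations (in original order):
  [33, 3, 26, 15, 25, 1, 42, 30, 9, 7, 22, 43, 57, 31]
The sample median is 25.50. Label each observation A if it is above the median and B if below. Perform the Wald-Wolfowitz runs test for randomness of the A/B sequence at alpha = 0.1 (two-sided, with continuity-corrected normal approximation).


Step 1: Compute median = 25.50; label A = above, B = below.
Labels in order: ABABBBAABBBAAA  (n_A = 7, n_B = 7)
Step 2: Count runs R = 7.
Step 3: Under H0 (random ordering), E[R] = 2*n_A*n_B/(n_A+n_B) + 1 = 2*7*7/14 + 1 = 8.0000.
        Var[R] = 2*n_A*n_B*(2*n_A*n_B - n_A - n_B) / ((n_A+n_B)^2 * (n_A+n_B-1)) = 8232/2548 = 3.2308.
        SD[R] = 1.7974.
Step 4: Continuity-corrected z = (R + 0.5 - E[R]) / SD[R] = (7 + 0.5 - 8.0000) / 1.7974 = -0.2782.
Step 5: Two-sided p-value via normal approximation = 2*(1 - Phi(|z|)) = 0.780879.
Step 6: alpha = 0.1. fail to reject H0.

R = 7, z = -0.2782, p = 0.780879, fail to reject H0.


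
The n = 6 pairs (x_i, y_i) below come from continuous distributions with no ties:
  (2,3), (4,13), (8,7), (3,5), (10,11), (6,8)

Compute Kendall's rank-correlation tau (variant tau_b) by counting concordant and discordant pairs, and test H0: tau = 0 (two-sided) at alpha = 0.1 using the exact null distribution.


Step 1: Enumerate the 15 unordered pairs (i,j) with i<j and classify each by sign(x_j-x_i) * sign(y_j-y_i).
  (1,2):dx=+2,dy=+10->C; (1,3):dx=+6,dy=+4->C; (1,4):dx=+1,dy=+2->C; (1,5):dx=+8,dy=+8->C
  (1,6):dx=+4,dy=+5->C; (2,3):dx=+4,dy=-6->D; (2,4):dx=-1,dy=-8->C; (2,5):dx=+6,dy=-2->D
  (2,6):dx=+2,dy=-5->D; (3,4):dx=-5,dy=-2->C; (3,5):dx=+2,dy=+4->C; (3,6):dx=-2,dy=+1->D
  (4,5):dx=+7,dy=+6->C; (4,6):dx=+3,dy=+3->C; (5,6):dx=-4,dy=-3->C
Step 2: C = 11, D = 4, total pairs = 15.
Step 3: tau = (C - D)/(n(n-1)/2) = (11 - 4)/15 = 0.466667.
Step 4: Exact two-sided p-value (enumerate n! = 720 permutations of y under H0): p = 0.272222.
Step 5: alpha = 0.1. fail to reject H0.

tau_b = 0.4667 (C=11, D=4), p = 0.272222, fail to reject H0.


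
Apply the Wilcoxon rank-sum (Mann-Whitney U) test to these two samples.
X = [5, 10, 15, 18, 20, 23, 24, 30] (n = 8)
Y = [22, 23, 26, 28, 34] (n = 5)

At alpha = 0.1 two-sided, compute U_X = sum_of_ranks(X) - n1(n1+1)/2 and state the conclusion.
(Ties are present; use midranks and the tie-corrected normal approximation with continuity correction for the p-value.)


Step 1: Combine and sort all 13 observations; assign midranks.
sorted (value, group): (5,X), (10,X), (15,X), (18,X), (20,X), (22,Y), (23,X), (23,Y), (24,X), (26,Y), (28,Y), (30,X), (34,Y)
ranks: 5->1, 10->2, 15->3, 18->4, 20->5, 22->6, 23->7.5, 23->7.5, 24->9, 26->10, 28->11, 30->12, 34->13
Step 2: Rank sum for X: R1 = 1 + 2 + 3 + 4 + 5 + 7.5 + 9 + 12 = 43.5.
Step 3: U_X = R1 - n1(n1+1)/2 = 43.5 - 8*9/2 = 43.5 - 36 = 7.5.
       U_Y = n1*n2 - U_X = 40 - 7.5 = 32.5.
Step 4: Ties are present, so use the tie-corrected normal approximation (with continuity correction) for the p-value.
Step 5: p-value = 0.078571; compare to alpha = 0.1. reject H0.

U_X = 7.5, p = 0.078571, reject H0 at alpha = 0.1.


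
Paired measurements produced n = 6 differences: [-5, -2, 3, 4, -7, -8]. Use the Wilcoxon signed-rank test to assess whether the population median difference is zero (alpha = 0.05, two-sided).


Step 1: Drop any zero differences (none here) and take |d_i|.
|d| = [5, 2, 3, 4, 7, 8]
Step 2: Midrank |d_i| (ties get averaged ranks).
ranks: |5|->4, |2|->1, |3|->2, |4|->3, |7|->5, |8|->6
Step 3: Attach original signs; sum ranks with positive sign and with negative sign.
W+ = 2 + 3 = 5
W- = 4 + 1 + 5 + 6 = 16
(Check: W+ + W- = 21 should equal n(n+1)/2 = 21.)
Step 4: Test statistic W = min(W+, W-) = 5.
Step 5: No ties, so the exact null distribution over the 2^6 = 64 sign assignments gives the two-sided p-value = 0.312500.
Step 6: alpha = 0.05. fail to reject H0.

W+ = 5, W- = 16, W = min = 5, p = 0.312500, fail to reject H0.


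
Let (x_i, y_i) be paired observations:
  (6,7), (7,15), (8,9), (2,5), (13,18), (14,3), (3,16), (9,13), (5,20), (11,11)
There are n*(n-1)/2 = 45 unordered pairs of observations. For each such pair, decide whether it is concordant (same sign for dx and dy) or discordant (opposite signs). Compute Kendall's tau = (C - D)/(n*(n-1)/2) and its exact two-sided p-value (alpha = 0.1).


Step 1: Enumerate the 45 unordered pairs (i,j) with i<j and classify each by sign(x_j-x_i) * sign(y_j-y_i).
  (1,2):dx=+1,dy=+8->C; (1,3):dx=+2,dy=+2->C; (1,4):dx=-4,dy=-2->C; (1,5):dx=+7,dy=+11->C
  (1,6):dx=+8,dy=-4->D; (1,7):dx=-3,dy=+9->D; (1,8):dx=+3,dy=+6->C; (1,9):dx=-1,dy=+13->D
  (1,10):dx=+5,dy=+4->C; (2,3):dx=+1,dy=-6->D; (2,4):dx=-5,dy=-10->C; (2,5):dx=+6,dy=+3->C
  (2,6):dx=+7,dy=-12->D; (2,7):dx=-4,dy=+1->D; (2,8):dx=+2,dy=-2->D; (2,9):dx=-2,dy=+5->D
  (2,10):dx=+4,dy=-4->D; (3,4):dx=-6,dy=-4->C; (3,5):dx=+5,dy=+9->C; (3,6):dx=+6,dy=-6->D
  (3,7):dx=-5,dy=+7->D; (3,8):dx=+1,dy=+4->C; (3,9):dx=-3,dy=+11->D; (3,10):dx=+3,dy=+2->C
  (4,5):dx=+11,dy=+13->C; (4,6):dx=+12,dy=-2->D; (4,7):dx=+1,dy=+11->C; (4,8):dx=+7,dy=+8->C
  (4,9):dx=+3,dy=+15->C; (4,10):dx=+9,dy=+6->C; (5,6):dx=+1,dy=-15->D; (5,7):dx=-10,dy=-2->C
  (5,8):dx=-4,dy=-5->C; (5,9):dx=-8,dy=+2->D; (5,10):dx=-2,dy=-7->C; (6,7):dx=-11,dy=+13->D
  (6,8):dx=-5,dy=+10->D; (6,9):dx=-9,dy=+17->D; (6,10):dx=-3,dy=+8->D; (7,8):dx=+6,dy=-3->D
  (7,9):dx=+2,dy=+4->C; (7,10):dx=+8,dy=-5->D; (8,9):dx=-4,dy=+7->D; (8,10):dx=+2,dy=-2->D
  (9,10):dx=+6,dy=-9->D
Step 2: C = 21, D = 24, total pairs = 45.
Step 3: tau = (C - D)/(n(n-1)/2) = (21 - 24)/45 = -0.066667.
Step 4: Exact two-sided p-value (enumerate n! = 3628800 permutations of y under H0): p = 0.861801.
Step 5: alpha = 0.1. fail to reject H0.

tau_b = -0.0667 (C=21, D=24), p = 0.861801, fail to reject H0.


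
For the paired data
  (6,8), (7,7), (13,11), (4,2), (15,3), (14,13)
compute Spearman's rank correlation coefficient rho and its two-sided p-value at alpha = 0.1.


Step 1: Rank x and y separately (midranks; no ties here).
rank(x): 6->2, 7->3, 13->4, 4->1, 15->6, 14->5
rank(y): 8->4, 7->3, 11->5, 2->1, 3->2, 13->6
Step 2: d_i = R_x(i) - R_y(i); compute d_i^2.
  (2-4)^2=4, (3-3)^2=0, (4-5)^2=1, (1-1)^2=0, (6-2)^2=16, (5-6)^2=1
sum(d^2) = 22.
Step 3: rho = 1 - 6*22 / (6*(6^2 - 1)) = 1 - 132/210 = 0.371429.
Step 4: Under H0, t = rho * sqrt((n-2)/(1-rho^2)) = 0.8001 ~ t(4).
Step 5: Two-sided p-value from the t-distribution with 4 df = 0.468478.
Step 6: alpha = 0.1. fail to reject H0.

rho = 0.3714, p = 0.468478, fail to reject H0 at alpha = 0.1.


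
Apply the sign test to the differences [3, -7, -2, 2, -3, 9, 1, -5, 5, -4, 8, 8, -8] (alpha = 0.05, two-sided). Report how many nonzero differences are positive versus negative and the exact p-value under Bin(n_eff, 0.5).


Step 1: Discard zero differences. Original n = 13; n_eff = number of nonzero differences = 13.
Nonzero differences (with sign): +3, -7, -2, +2, -3, +9, +1, -5, +5, -4, +8, +8, -8
Step 2: Count signs: positive = 7, negative = 6.
Step 3: Under H0: P(positive) = 0.5, so the number of positives S ~ Bin(13, 0.5).
Step 4: Two-sided exact p-value = sum of Bin(13,0.5) probabilities at or below the observed probability = 1.000000.
Step 5: alpha = 0.05. fail to reject H0.

n_eff = 13, pos = 7, neg = 6, p = 1.000000, fail to reject H0.


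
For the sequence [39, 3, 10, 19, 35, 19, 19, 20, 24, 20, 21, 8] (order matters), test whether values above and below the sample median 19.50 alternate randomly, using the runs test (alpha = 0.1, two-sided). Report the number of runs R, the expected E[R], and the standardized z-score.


Step 1: Compute median = 19.50; label A = above, B = below.
Labels in order: ABBBABBAAAAB  (n_A = 6, n_B = 6)
Step 2: Count runs R = 6.
Step 3: Under H0 (random ordering), E[R] = 2*n_A*n_B/(n_A+n_B) + 1 = 2*6*6/12 + 1 = 7.0000.
        Var[R] = 2*n_A*n_B*(2*n_A*n_B - n_A - n_B) / ((n_A+n_B)^2 * (n_A+n_B-1)) = 4320/1584 = 2.7273.
        SD[R] = 1.6514.
Step 4: Continuity-corrected z = (R + 0.5 - E[R]) / SD[R] = (6 + 0.5 - 7.0000) / 1.6514 = -0.3028.
Step 5: Two-sided p-value via normal approximation = 2*(1 - Phi(|z|)) = 0.762069.
Step 6: alpha = 0.1. fail to reject H0.

R = 6, z = -0.3028, p = 0.762069, fail to reject H0.


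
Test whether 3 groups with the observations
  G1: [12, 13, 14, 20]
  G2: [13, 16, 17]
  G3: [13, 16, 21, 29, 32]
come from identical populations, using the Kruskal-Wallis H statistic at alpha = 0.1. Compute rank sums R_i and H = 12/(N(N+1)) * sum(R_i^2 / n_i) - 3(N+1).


Step 1: Combine all N = 12 observations and assign midranks.
sorted (value, group, rank): (12,G1,1), (13,G1,3), (13,G2,3), (13,G3,3), (14,G1,5), (16,G2,6.5), (16,G3,6.5), (17,G2,8), (20,G1,9), (21,G3,10), (29,G3,11), (32,G3,12)
Step 2: Sum ranks within each group.
R_1 = 18 (n_1 = 4)
R_2 = 17.5 (n_2 = 3)
R_3 = 42.5 (n_3 = 5)
Step 3: H = 12/(N(N+1)) * sum(R_i^2/n_i) - 3(N+1)
     = 12/(12*13) * (18^2/4 + 17.5^2/3 + 42.5^2/5) - 3*13
     = 0.076923 * 544.333 - 39
     = 2.871795.
Step 4: Ties present; correction factor C = 1 - 30/(12^3 - 12) = 0.982517. Corrected H = 2.871795 / 0.982517 = 2.922894.
Step 5: Under H0, H ~ chi^2(2); p-value = 0.231900.
Step 6: alpha = 0.1. fail to reject H0.

H = 2.9229, df = 2, p = 0.231900, fail to reject H0.


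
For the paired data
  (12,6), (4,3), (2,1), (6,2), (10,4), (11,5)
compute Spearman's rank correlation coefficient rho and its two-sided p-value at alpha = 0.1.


Step 1: Rank x and y separately (midranks; no ties here).
rank(x): 12->6, 4->2, 2->1, 6->3, 10->4, 11->5
rank(y): 6->6, 3->3, 1->1, 2->2, 4->4, 5->5
Step 2: d_i = R_x(i) - R_y(i); compute d_i^2.
  (6-6)^2=0, (2-3)^2=1, (1-1)^2=0, (3-2)^2=1, (4-4)^2=0, (5-5)^2=0
sum(d^2) = 2.
Step 3: rho = 1 - 6*2 / (6*(6^2 - 1)) = 1 - 12/210 = 0.942857.
Step 4: Under H0, t = rho * sqrt((n-2)/(1-rho^2)) = 5.6595 ~ t(4).
Step 5: Two-sided p-value from the t-distribution with 4 df = 0.004805.
Step 6: alpha = 0.1. reject H0.

rho = 0.9429, p = 0.004805, reject H0 at alpha = 0.1.


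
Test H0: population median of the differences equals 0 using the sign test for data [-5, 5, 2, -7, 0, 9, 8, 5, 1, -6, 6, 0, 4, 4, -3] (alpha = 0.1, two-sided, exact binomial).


Step 1: Discard zero differences. Original n = 15; n_eff = number of nonzero differences = 13.
Nonzero differences (with sign): -5, +5, +2, -7, +9, +8, +5, +1, -6, +6, +4, +4, -3
Step 2: Count signs: positive = 9, negative = 4.
Step 3: Under H0: P(positive) = 0.5, so the number of positives S ~ Bin(13, 0.5).
Step 4: Two-sided exact p-value = sum of Bin(13,0.5) probabilities at or below the observed probability = 0.266846.
Step 5: alpha = 0.1. fail to reject H0.

n_eff = 13, pos = 9, neg = 4, p = 0.266846, fail to reject H0.


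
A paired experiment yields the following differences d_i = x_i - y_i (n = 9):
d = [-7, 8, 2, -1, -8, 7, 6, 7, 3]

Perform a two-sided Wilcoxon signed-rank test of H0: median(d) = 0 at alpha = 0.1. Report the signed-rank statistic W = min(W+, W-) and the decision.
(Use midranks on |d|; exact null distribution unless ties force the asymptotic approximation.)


Step 1: Drop any zero differences (none here) and take |d_i|.
|d| = [7, 8, 2, 1, 8, 7, 6, 7, 3]
Step 2: Midrank |d_i| (ties get averaged ranks).
ranks: |7|->6, |8|->8.5, |2|->2, |1|->1, |8|->8.5, |7|->6, |6|->4, |7|->6, |3|->3
Step 3: Attach original signs; sum ranks with positive sign and with negative sign.
W+ = 8.5 + 2 + 6 + 4 + 6 + 3 = 29.5
W- = 6 + 1 + 8.5 = 15.5
(Check: W+ + W- = 45 should equal n(n+1)/2 = 45.)
Step 4: Test statistic W = min(W+, W-) = 15.5.
Step 5: Ties in |d|, so use the tie-corrected normal approximation.
        E[W] = n(n+1)/4 = 9*10/4 = 22.5.
        Tie groups: |d|=7 (t=3), |d|=8 (t=2); sum(t^3 - t) = 30.
        Var[W] = n(n+1)(2n+1)/24 - sum(t^3-t)/48 = 1710/24 - 30/48 = 70.625.
        z = (W - E[W]) / sqrt(Var[W]) = (15.5 - 22.5) / 8.4039 = -0.8329.
        Two-sided p = 2*Phi(z) = 0.404873.
Step 6: alpha = 0.1. fail to reject H0.

W+ = 29.5, W- = 15.5, W = min = 15.5, p = 0.404873, fail to reject H0.


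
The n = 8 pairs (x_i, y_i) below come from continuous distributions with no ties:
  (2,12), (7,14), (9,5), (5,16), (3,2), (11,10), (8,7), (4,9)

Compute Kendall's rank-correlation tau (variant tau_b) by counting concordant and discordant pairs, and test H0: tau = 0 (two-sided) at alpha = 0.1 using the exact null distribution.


Step 1: Enumerate the 28 unordered pairs (i,j) with i<j and classify each by sign(x_j-x_i) * sign(y_j-y_i).
  (1,2):dx=+5,dy=+2->C; (1,3):dx=+7,dy=-7->D; (1,4):dx=+3,dy=+4->C; (1,5):dx=+1,dy=-10->D
  (1,6):dx=+9,dy=-2->D; (1,7):dx=+6,dy=-5->D; (1,8):dx=+2,dy=-3->D; (2,3):dx=+2,dy=-9->D
  (2,4):dx=-2,dy=+2->D; (2,5):dx=-4,dy=-12->C; (2,6):dx=+4,dy=-4->D; (2,7):dx=+1,dy=-7->D
  (2,8):dx=-3,dy=-5->C; (3,4):dx=-4,dy=+11->D; (3,5):dx=-6,dy=-3->C; (3,6):dx=+2,dy=+5->C
  (3,7):dx=-1,dy=+2->D; (3,8):dx=-5,dy=+4->D; (4,5):dx=-2,dy=-14->C; (4,6):dx=+6,dy=-6->D
  (4,7):dx=+3,dy=-9->D; (4,8):dx=-1,dy=-7->C; (5,6):dx=+8,dy=+8->C; (5,7):dx=+5,dy=+5->C
  (5,8):dx=+1,dy=+7->C; (6,7):dx=-3,dy=-3->C; (6,8):dx=-7,dy=-1->C; (7,8):dx=-4,dy=+2->D
Step 2: C = 13, D = 15, total pairs = 28.
Step 3: tau = (C - D)/(n(n-1)/2) = (13 - 15)/28 = -0.071429.
Step 4: Exact two-sided p-value (enumerate n! = 40320 permutations of y under H0): p = 0.904861.
Step 5: alpha = 0.1. fail to reject H0.

tau_b = -0.0714 (C=13, D=15), p = 0.904861, fail to reject H0.


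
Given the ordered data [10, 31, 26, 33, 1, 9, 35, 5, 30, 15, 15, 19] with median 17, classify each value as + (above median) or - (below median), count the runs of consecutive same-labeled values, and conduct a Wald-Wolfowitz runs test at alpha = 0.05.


Step 1: Compute median = 17; label A = above, B = below.
Labels in order: BAAABBABABBA  (n_A = 6, n_B = 6)
Step 2: Count runs R = 8.
Step 3: Under H0 (random ordering), E[R] = 2*n_A*n_B/(n_A+n_B) + 1 = 2*6*6/12 + 1 = 7.0000.
        Var[R] = 2*n_A*n_B*(2*n_A*n_B - n_A - n_B) / ((n_A+n_B)^2 * (n_A+n_B-1)) = 4320/1584 = 2.7273.
        SD[R] = 1.6514.
Step 4: Continuity-corrected z = (R - 0.5 - E[R]) / SD[R] = (8 - 0.5 - 7.0000) / 1.6514 = 0.3028.
Step 5: Two-sided p-value via normal approximation = 2*(1 - Phi(|z|)) = 0.762069.
Step 6: alpha = 0.05. fail to reject H0.

R = 8, z = 0.3028, p = 0.762069, fail to reject H0.


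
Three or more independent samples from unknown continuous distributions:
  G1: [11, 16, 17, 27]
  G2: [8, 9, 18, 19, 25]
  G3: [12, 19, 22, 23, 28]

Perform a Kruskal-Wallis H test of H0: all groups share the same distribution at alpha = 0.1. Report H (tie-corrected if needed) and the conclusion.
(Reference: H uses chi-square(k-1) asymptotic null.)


Step 1: Combine all N = 14 observations and assign midranks.
sorted (value, group, rank): (8,G2,1), (9,G2,2), (11,G1,3), (12,G3,4), (16,G1,5), (17,G1,6), (18,G2,7), (19,G2,8.5), (19,G3,8.5), (22,G3,10), (23,G3,11), (25,G2,12), (27,G1,13), (28,G3,14)
Step 2: Sum ranks within each group.
R_1 = 27 (n_1 = 4)
R_2 = 30.5 (n_2 = 5)
R_3 = 47.5 (n_3 = 5)
Step 3: H = 12/(N(N+1)) * sum(R_i^2/n_i) - 3(N+1)
     = 12/(14*15) * (27^2/4 + 30.5^2/5 + 47.5^2/5) - 3*15
     = 0.057143 * 819.55 - 45
     = 1.831429.
Step 4: Ties present; correction factor C = 1 - 6/(14^3 - 14) = 0.997802. Corrected H = 1.831429 / 0.997802 = 1.835463.
Step 5: Under H0, H ~ chi^2(2); p-value = 0.399424.
Step 6: alpha = 0.1. fail to reject H0.

H = 1.8355, df = 2, p = 0.399424, fail to reject H0.


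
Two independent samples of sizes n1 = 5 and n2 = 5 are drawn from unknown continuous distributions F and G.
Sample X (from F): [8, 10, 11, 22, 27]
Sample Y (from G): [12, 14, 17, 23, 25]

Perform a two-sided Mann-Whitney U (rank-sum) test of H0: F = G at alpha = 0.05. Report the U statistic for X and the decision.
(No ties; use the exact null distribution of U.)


Step 1: Combine and sort all 10 observations; assign midranks.
sorted (value, group): (8,X), (10,X), (11,X), (12,Y), (14,Y), (17,Y), (22,X), (23,Y), (25,Y), (27,X)
ranks: 8->1, 10->2, 11->3, 12->4, 14->5, 17->6, 22->7, 23->8, 25->9, 27->10
Step 2: Rank sum for X: R1 = 1 + 2 + 3 + 7 + 10 = 23.
Step 3: U_X = R1 - n1(n1+1)/2 = 23 - 5*6/2 = 23 - 15 = 8.
       U_Y = n1*n2 - U_X = 25 - 8 = 17.
Step 4: No ties, so the exact null distribution of U (based on enumerating the C(10,5) = 252 equally likely rank assignments) gives the two-sided p-value.
Step 5: p-value = 0.420635; compare to alpha = 0.05. fail to reject H0.

U_X = 8, p = 0.420635, fail to reject H0 at alpha = 0.05.


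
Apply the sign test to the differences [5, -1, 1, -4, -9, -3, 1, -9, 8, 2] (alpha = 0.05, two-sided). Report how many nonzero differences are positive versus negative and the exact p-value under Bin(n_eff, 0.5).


Step 1: Discard zero differences. Original n = 10; n_eff = number of nonzero differences = 10.
Nonzero differences (with sign): +5, -1, +1, -4, -9, -3, +1, -9, +8, +2
Step 2: Count signs: positive = 5, negative = 5.
Step 3: Under H0: P(positive) = 0.5, so the number of positives S ~ Bin(10, 0.5).
Step 4: Two-sided exact p-value = sum of Bin(10,0.5) probabilities at or below the observed probability = 1.000000.
Step 5: alpha = 0.05. fail to reject H0.

n_eff = 10, pos = 5, neg = 5, p = 1.000000, fail to reject H0.


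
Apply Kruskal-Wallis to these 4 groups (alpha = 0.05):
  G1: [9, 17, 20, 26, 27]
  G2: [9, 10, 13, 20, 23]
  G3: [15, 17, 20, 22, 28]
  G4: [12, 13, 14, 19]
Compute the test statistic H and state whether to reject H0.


Step 1: Combine all N = 19 observations and assign midranks.
sorted (value, group, rank): (9,G1,1.5), (9,G2,1.5), (10,G2,3), (12,G4,4), (13,G2,5.5), (13,G4,5.5), (14,G4,7), (15,G3,8), (17,G1,9.5), (17,G3,9.5), (19,G4,11), (20,G1,13), (20,G2,13), (20,G3,13), (22,G3,15), (23,G2,16), (26,G1,17), (27,G1,18), (28,G3,19)
Step 2: Sum ranks within each group.
R_1 = 59 (n_1 = 5)
R_2 = 39 (n_2 = 5)
R_3 = 64.5 (n_3 = 5)
R_4 = 27.5 (n_4 = 4)
Step 3: H = 12/(N(N+1)) * sum(R_i^2/n_i) - 3(N+1)
     = 12/(19*20) * (59^2/5 + 39^2/5 + 64.5^2/5 + 27.5^2/4) - 3*20
     = 0.031579 * 2021.51 - 60
     = 3.837237.
Step 4: Ties present; correction factor C = 1 - 42/(19^3 - 19) = 0.993860. Corrected H = 3.837237 / 0.993860 = 3.860944.
Step 5: Under H0, H ~ chi^2(3); p-value = 0.276876.
Step 6: alpha = 0.05. fail to reject H0.

H = 3.8609, df = 3, p = 0.276876, fail to reject H0.


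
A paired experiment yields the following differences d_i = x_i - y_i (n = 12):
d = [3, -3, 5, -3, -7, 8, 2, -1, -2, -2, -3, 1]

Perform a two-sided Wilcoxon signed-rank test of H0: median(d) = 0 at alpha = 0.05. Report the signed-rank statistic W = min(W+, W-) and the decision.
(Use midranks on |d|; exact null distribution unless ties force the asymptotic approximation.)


Step 1: Drop any zero differences (none here) and take |d_i|.
|d| = [3, 3, 5, 3, 7, 8, 2, 1, 2, 2, 3, 1]
Step 2: Midrank |d_i| (ties get averaged ranks).
ranks: |3|->7.5, |3|->7.5, |5|->10, |3|->7.5, |7|->11, |8|->12, |2|->4, |1|->1.5, |2|->4, |2|->4, |3|->7.5, |1|->1.5
Step 3: Attach original signs; sum ranks with positive sign and with negative sign.
W+ = 7.5 + 10 + 12 + 4 + 1.5 = 35
W- = 7.5 + 7.5 + 11 + 1.5 + 4 + 4 + 7.5 = 43
(Check: W+ + W- = 78 should equal n(n+1)/2 = 78.)
Step 4: Test statistic W = min(W+, W-) = 35.
Step 5: Ties in |d|, so use the tie-corrected normal approximation.
        E[W] = n(n+1)/4 = 12*13/4 = 39.
        Tie groups: |d|=1 (t=2), |d|=2 (t=3), |d|=3 (t=4); sum(t^3 - t) = 90.
        Var[W] = n(n+1)(2n+1)/24 - sum(t^3-t)/48 = 3900/24 - 90/48 = 160.625.
        z = (W - E[W]) / sqrt(Var[W]) = (35 - 39) / 12.6738 = -0.3156.
        Two-sided p = 2*Phi(z) = 0.752297.
Step 6: alpha = 0.05. fail to reject H0.

W+ = 35, W- = 43, W = min = 35, p = 0.752297, fail to reject H0.


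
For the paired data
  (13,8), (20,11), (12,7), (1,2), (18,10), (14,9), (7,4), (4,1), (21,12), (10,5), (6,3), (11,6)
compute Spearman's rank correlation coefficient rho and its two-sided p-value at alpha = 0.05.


Step 1: Rank x and y separately (midranks; no ties here).
rank(x): 13->8, 20->11, 12->7, 1->1, 18->10, 14->9, 7->4, 4->2, 21->12, 10->5, 6->3, 11->6
rank(y): 8->8, 11->11, 7->7, 2->2, 10->10, 9->9, 4->4, 1->1, 12->12, 5->5, 3->3, 6->6
Step 2: d_i = R_x(i) - R_y(i); compute d_i^2.
  (8-8)^2=0, (11-11)^2=0, (7-7)^2=0, (1-2)^2=1, (10-10)^2=0, (9-9)^2=0, (4-4)^2=0, (2-1)^2=1, (12-12)^2=0, (5-5)^2=0, (3-3)^2=0, (6-6)^2=0
sum(d^2) = 2.
Step 3: rho = 1 - 6*2 / (12*(12^2 - 1)) = 1 - 12/1716 = 0.993007.
Step 4: Under H0, t = rho * sqrt((n-2)/(1-rho^2)) = 26.5990 ~ t(10).
Step 5: Two-sided p-value from the t-distribution with 10 df = 0.000000.
Step 6: alpha = 0.05. reject H0.

rho = 0.9930, p = 0.000000, reject H0 at alpha = 0.05.


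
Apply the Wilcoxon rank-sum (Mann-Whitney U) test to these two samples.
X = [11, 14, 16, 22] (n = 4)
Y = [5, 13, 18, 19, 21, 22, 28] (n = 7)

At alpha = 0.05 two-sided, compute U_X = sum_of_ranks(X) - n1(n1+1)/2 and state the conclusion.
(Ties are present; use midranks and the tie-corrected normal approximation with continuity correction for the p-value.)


Step 1: Combine and sort all 11 observations; assign midranks.
sorted (value, group): (5,Y), (11,X), (13,Y), (14,X), (16,X), (18,Y), (19,Y), (21,Y), (22,X), (22,Y), (28,Y)
ranks: 5->1, 11->2, 13->3, 14->4, 16->5, 18->6, 19->7, 21->8, 22->9.5, 22->9.5, 28->11
Step 2: Rank sum for X: R1 = 2 + 4 + 5 + 9.5 = 20.5.
Step 3: U_X = R1 - n1(n1+1)/2 = 20.5 - 4*5/2 = 20.5 - 10 = 10.5.
       U_Y = n1*n2 - U_X = 28 - 10.5 = 17.5.
Step 4: Ties are present, so use the tie-corrected normal approximation (with continuity correction) for the p-value.
Step 5: p-value = 0.569872; compare to alpha = 0.05. fail to reject H0.

U_X = 10.5, p = 0.569872, fail to reject H0 at alpha = 0.05.


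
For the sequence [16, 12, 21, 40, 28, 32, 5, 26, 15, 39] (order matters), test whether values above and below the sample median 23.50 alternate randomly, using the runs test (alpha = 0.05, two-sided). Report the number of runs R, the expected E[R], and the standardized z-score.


Step 1: Compute median = 23.50; label A = above, B = below.
Labels in order: BBBAAABABA  (n_A = 5, n_B = 5)
Step 2: Count runs R = 6.
Step 3: Under H0 (random ordering), E[R] = 2*n_A*n_B/(n_A+n_B) + 1 = 2*5*5/10 + 1 = 6.0000.
        Var[R] = 2*n_A*n_B*(2*n_A*n_B - n_A - n_B) / ((n_A+n_B)^2 * (n_A+n_B-1)) = 2000/900 = 2.2222.
        SD[R] = 1.4907.
Step 4: R = E[R], so z = 0 with no continuity correction.
Step 5: Two-sided p-value via normal approximation = 2*(1 - Phi(|z|)) = 1.000000.
Step 6: alpha = 0.05. fail to reject H0.

R = 6, z = 0.0000, p = 1.000000, fail to reject H0.


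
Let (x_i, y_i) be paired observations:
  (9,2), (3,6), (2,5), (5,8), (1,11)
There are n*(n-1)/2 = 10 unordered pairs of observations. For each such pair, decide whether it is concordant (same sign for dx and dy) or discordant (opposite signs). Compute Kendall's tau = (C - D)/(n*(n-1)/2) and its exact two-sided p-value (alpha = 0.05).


Step 1: Enumerate the 10 unordered pairs (i,j) with i<j and classify each by sign(x_j-x_i) * sign(y_j-y_i).
  (1,2):dx=-6,dy=+4->D; (1,3):dx=-7,dy=+3->D; (1,4):dx=-4,dy=+6->D; (1,5):dx=-8,dy=+9->D
  (2,3):dx=-1,dy=-1->C; (2,4):dx=+2,dy=+2->C; (2,5):dx=-2,dy=+5->D; (3,4):dx=+3,dy=+3->C
  (3,5):dx=-1,dy=+6->D; (4,5):dx=-4,dy=+3->D
Step 2: C = 3, D = 7, total pairs = 10.
Step 3: tau = (C - D)/(n(n-1)/2) = (3 - 7)/10 = -0.400000.
Step 4: Exact two-sided p-value (enumerate n! = 120 permutations of y under H0): p = 0.483333.
Step 5: alpha = 0.05. fail to reject H0.

tau_b = -0.4000 (C=3, D=7), p = 0.483333, fail to reject H0.


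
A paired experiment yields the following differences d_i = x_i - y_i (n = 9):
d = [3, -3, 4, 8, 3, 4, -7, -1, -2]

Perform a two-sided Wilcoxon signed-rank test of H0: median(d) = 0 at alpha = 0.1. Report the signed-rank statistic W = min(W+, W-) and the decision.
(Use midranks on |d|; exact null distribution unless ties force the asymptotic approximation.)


Step 1: Drop any zero differences (none here) and take |d_i|.
|d| = [3, 3, 4, 8, 3, 4, 7, 1, 2]
Step 2: Midrank |d_i| (ties get averaged ranks).
ranks: |3|->4, |3|->4, |4|->6.5, |8|->9, |3|->4, |4|->6.5, |7|->8, |1|->1, |2|->2
Step 3: Attach original signs; sum ranks with positive sign and with negative sign.
W+ = 4 + 6.5 + 9 + 4 + 6.5 = 30
W- = 4 + 8 + 1 + 2 = 15
(Check: W+ + W- = 45 should equal n(n+1)/2 = 45.)
Step 4: Test statistic W = min(W+, W-) = 15.
Step 5: Ties in |d|, so use the tie-corrected normal approximation.
        E[W] = n(n+1)/4 = 9*10/4 = 22.5.
        Tie groups: |d|=3 (t=3), |d|=4 (t=2); sum(t^3 - t) = 30.
        Var[W] = n(n+1)(2n+1)/24 - sum(t^3-t)/48 = 1710/24 - 30/48 = 70.625.
        z = (W - E[W]) / sqrt(Var[W]) = (15 - 22.5) / 8.4039 = -0.8924.
        Two-sided p = 2*Phi(z) = 0.372154.
Step 6: alpha = 0.1. fail to reject H0.

W+ = 30, W- = 15, W = min = 15, p = 0.372154, fail to reject H0.


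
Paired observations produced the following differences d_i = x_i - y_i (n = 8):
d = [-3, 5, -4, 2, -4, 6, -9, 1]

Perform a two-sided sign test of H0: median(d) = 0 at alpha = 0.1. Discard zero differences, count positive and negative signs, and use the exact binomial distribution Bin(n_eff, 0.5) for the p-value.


Step 1: Discard zero differences. Original n = 8; n_eff = number of nonzero differences = 8.
Nonzero differences (with sign): -3, +5, -4, +2, -4, +6, -9, +1
Step 2: Count signs: positive = 4, negative = 4.
Step 3: Under H0: P(positive) = 0.5, so the number of positives S ~ Bin(8, 0.5).
Step 4: Two-sided exact p-value = sum of Bin(8,0.5) probabilities at or below the observed probability = 1.000000.
Step 5: alpha = 0.1. fail to reject H0.

n_eff = 8, pos = 4, neg = 4, p = 1.000000, fail to reject H0.


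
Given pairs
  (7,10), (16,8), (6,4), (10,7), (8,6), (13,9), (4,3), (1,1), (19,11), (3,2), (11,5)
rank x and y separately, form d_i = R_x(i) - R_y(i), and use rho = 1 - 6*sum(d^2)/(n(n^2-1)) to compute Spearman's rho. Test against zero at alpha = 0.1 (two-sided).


Step 1: Rank x and y separately (midranks; no ties here).
rank(x): 7->5, 16->10, 6->4, 10->7, 8->6, 13->9, 4->3, 1->1, 19->11, 3->2, 11->8
rank(y): 10->10, 8->8, 4->4, 7->7, 6->6, 9->9, 3->3, 1->1, 11->11, 2->2, 5->5
Step 2: d_i = R_x(i) - R_y(i); compute d_i^2.
  (5-10)^2=25, (10-8)^2=4, (4-4)^2=0, (7-7)^2=0, (6-6)^2=0, (9-9)^2=0, (3-3)^2=0, (1-1)^2=0, (11-11)^2=0, (2-2)^2=0, (8-5)^2=9
sum(d^2) = 38.
Step 3: rho = 1 - 6*38 / (11*(11^2 - 1)) = 1 - 228/1320 = 0.827273.
Step 4: Under H0, t = rho * sqrt((n-2)/(1-rho^2)) = 4.4176 ~ t(9).
Step 5: Two-sided p-value from the t-distribution with 9 df = 0.001677.
Step 6: alpha = 0.1. reject H0.

rho = 0.8273, p = 0.001677, reject H0 at alpha = 0.1.


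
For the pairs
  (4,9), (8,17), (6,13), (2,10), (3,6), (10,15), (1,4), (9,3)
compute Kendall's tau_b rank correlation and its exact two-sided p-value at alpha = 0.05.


Step 1: Enumerate the 28 unordered pairs (i,j) with i<j and classify each by sign(x_j-x_i) * sign(y_j-y_i).
  (1,2):dx=+4,dy=+8->C; (1,3):dx=+2,dy=+4->C; (1,4):dx=-2,dy=+1->D; (1,5):dx=-1,dy=-3->C
  (1,6):dx=+6,dy=+6->C; (1,7):dx=-3,dy=-5->C; (1,8):dx=+5,dy=-6->D; (2,3):dx=-2,dy=-4->C
  (2,4):dx=-6,dy=-7->C; (2,5):dx=-5,dy=-11->C; (2,6):dx=+2,dy=-2->D; (2,7):dx=-7,dy=-13->C
  (2,8):dx=+1,dy=-14->D; (3,4):dx=-4,dy=-3->C; (3,5):dx=-3,dy=-7->C; (3,6):dx=+4,dy=+2->C
  (3,7):dx=-5,dy=-9->C; (3,8):dx=+3,dy=-10->D; (4,5):dx=+1,dy=-4->D; (4,6):dx=+8,dy=+5->C
  (4,7):dx=-1,dy=-6->C; (4,8):dx=+7,dy=-7->D; (5,6):dx=+7,dy=+9->C; (5,7):dx=-2,dy=-2->C
  (5,8):dx=+6,dy=-3->D; (6,7):dx=-9,dy=-11->C; (6,8):dx=-1,dy=-12->C; (7,8):dx=+8,dy=-1->D
Step 2: C = 19, D = 9, total pairs = 28.
Step 3: tau = (C - D)/(n(n-1)/2) = (19 - 9)/28 = 0.357143.
Step 4: Exact two-sided p-value (enumerate n! = 40320 permutations of y under H0): p = 0.275099.
Step 5: alpha = 0.05. fail to reject H0.

tau_b = 0.3571 (C=19, D=9), p = 0.275099, fail to reject H0.


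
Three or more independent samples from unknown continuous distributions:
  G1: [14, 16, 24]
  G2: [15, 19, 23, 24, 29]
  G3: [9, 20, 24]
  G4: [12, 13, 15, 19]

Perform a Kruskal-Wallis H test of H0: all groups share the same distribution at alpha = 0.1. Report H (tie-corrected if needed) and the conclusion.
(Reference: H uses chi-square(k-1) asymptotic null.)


Step 1: Combine all N = 15 observations and assign midranks.
sorted (value, group, rank): (9,G3,1), (12,G4,2), (13,G4,3), (14,G1,4), (15,G2,5.5), (15,G4,5.5), (16,G1,7), (19,G2,8.5), (19,G4,8.5), (20,G3,10), (23,G2,11), (24,G1,13), (24,G2,13), (24,G3,13), (29,G2,15)
Step 2: Sum ranks within each group.
R_1 = 24 (n_1 = 3)
R_2 = 53 (n_2 = 5)
R_3 = 24 (n_3 = 3)
R_4 = 19 (n_4 = 4)
Step 3: H = 12/(N(N+1)) * sum(R_i^2/n_i) - 3(N+1)
     = 12/(15*16) * (24^2/3 + 53^2/5 + 24^2/3 + 19^2/4) - 3*16
     = 0.050000 * 1036.05 - 48
     = 3.802500.
Step 4: Ties present; correction factor C = 1 - 36/(15^3 - 15) = 0.989286. Corrected H = 3.802500 / 0.989286 = 3.843682.
Step 5: Under H0, H ~ chi^2(3); p-value = 0.278846.
Step 6: alpha = 0.1. fail to reject H0.

H = 3.8437, df = 3, p = 0.278846, fail to reject H0.


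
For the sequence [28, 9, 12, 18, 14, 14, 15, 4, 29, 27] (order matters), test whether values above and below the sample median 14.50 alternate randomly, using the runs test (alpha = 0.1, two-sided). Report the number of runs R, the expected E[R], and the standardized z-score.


Step 1: Compute median = 14.50; label A = above, B = below.
Labels in order: ABBABBABAA  (n_A = 5, n_B = 5)
Step 2: Count runs R = 7.
Step 3: Under H0 (random ordering), E[R] = 2*n_A*n_B/(n_A+n_B) + 1 = 2*5*5/10 + 1 = 6.0000.
        Var[R] = 2*n_A*n_B*(2*n_A*n_B - n_A - n_B) / ((n_A+n_B)^2 * (n_A+n_B-1)) = 2000/900 = 2.2222.
        SD[R] = 1.4907.
Step 4: Continuity-corrected z = (R - 0.5 - E[R]) / SD[R] = (7 - 0.5 - 6.0000) / 1.4907 = 0.3354.
Step 5: Two-sided p-value via normal approximation = 2*(1 - Phi(|z|)) = 0.737316.
Step 6: alpha = 0.1. fail to reject H0.

R = 7, z = 0.3354, p = 0.737316, fail to reject H0.


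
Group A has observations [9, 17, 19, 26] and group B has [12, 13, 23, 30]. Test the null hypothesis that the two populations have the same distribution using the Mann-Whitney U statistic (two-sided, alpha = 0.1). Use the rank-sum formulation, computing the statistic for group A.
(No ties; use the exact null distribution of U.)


Step 1: Combine and sort all 8 observations; assign midranks.
sorted (value, group): (9,X), (12,Y), (13,Y), (17,X), (19,X), (23,Y), (26,X), (30,Y)
ranks: 9->1, 12->2, 13->3, 17->4, 19->5, 23->6, 26->7, 30->8
Step 2: Rank sum for X: R1 = 1 + 4 + 5 + 7 = 17.
Step 3: U_X = R1 - n1(n1+1)/2 = 17 - 4*5/2 = 17 - 10 = 7.
       U_Y = n1*n2 - U_X = 16 - 7 = 9.
Step 4: No ties, so the exact null distribution of U (based on enumerating the C(8,4) = 70 equally likely rank assignments) gives the two-sided p-value.
Step 5: p-value = 0.885714; compare to alpha = 0.1. fail to reject H0.

U_X = 7, p = 0.885714, fail to reject H0 at alpha = 0.1.


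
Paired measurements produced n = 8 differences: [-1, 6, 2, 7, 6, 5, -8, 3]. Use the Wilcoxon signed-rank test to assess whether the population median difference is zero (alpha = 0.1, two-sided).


Step 1: Drop any zero differences (none here) and take |d_i|.
|d| = [1, 6, 2, 7, 6, 5, 8, 3]
Step 2: Midrank |d_i| (ties get averaged ranks).
ranks: |1|->1, |6|->5.5, |2|->2, |7|->7, |6|->5.5, |5|->4, |8|->8, |3|->3
Step 3: Attach original signs; sum ranks with positive sign and with negative sign.
W+ = 5.5 + 2 + 7 + 5.5 + 4 + 3 = 27
W- = 1 + 8 = 9
(Check: W+ + W- = 36 should equal n(n+1)/2 = 36.)
Step 4: Test statistic W = min(W+, W-) = 9.
Step 5: Ties in |d|, so use the tie-corrected normal approximation.
        E[W] = n(n+1)/4 = 8*9/4 = 18.
        Tie groups: |d|=6 (t=2); sum(t^3 - t) = 6.
        Var[W] = n(n+1)(2n+1)/24 - sum(t^3-t)/48 = 1224/24 - 6/48 = 50.875.
        z = (W - E[W]) / sqrt(Var[W]) = (9 - 18) / 7.1327 = -1.2618.
        Two-sided p = 2*Phi(z) = 0.207021.
Step 6: alpha = 0.1. fail to reject H0.

W+ = 27, W- = 9, W = min = 9, p = 0.207021, fail to reject H0.


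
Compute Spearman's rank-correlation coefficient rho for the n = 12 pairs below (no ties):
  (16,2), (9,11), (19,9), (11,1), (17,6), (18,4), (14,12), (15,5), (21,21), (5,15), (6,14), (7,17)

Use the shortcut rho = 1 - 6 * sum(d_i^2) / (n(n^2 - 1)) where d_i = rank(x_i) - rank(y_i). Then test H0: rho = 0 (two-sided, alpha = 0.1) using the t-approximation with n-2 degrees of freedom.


Step 1: Rank x and y separately (midranks; no ties here).
rank(x): 16->8, 9->4, 19->11, 11->5, 17->9, 18->10, 14->6, 15->7, 21->12, 5->1, 6->2, 7->3
rank(y): 2->2, 11->7, 9->6, 1->1, 6->5, 4->3, 12->8, 5->4, 21->12, 15->10, 14->9, 17->11
Step 2: d_i = R_x(i) - R_y(i); compute d_i^2.
  (8-2)^2=36, (4-7)^2=9, (11-6)^2=25, (5-1)^2=16, (9-5)^2=16, (10-3)^2=49, (6-8)^2=4, (7-4)^2=9, (12-12)^2=0, (1-10)^2=81, (2-9)^2=49, (3-11)^2=64
sum(d^2) = 358.
Step 3: rho = 1 - 6*358 / (12*(12^2 - 1)) = 1 - 2148/1716 = -0.251748.
Step 4: Under H0, t = rho * sqrt((n-2)/(1-rho^2)) = -0.8226 ~ t(10).
Step 5: Two-sided p-value from the t-distribution with 10 df = 0.429919.
Step 6: alpha = 0.1. fail to reject H0.

rho = -0.2517, p = 0.429919, fail to reject H0 at alpha = 0.1.
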